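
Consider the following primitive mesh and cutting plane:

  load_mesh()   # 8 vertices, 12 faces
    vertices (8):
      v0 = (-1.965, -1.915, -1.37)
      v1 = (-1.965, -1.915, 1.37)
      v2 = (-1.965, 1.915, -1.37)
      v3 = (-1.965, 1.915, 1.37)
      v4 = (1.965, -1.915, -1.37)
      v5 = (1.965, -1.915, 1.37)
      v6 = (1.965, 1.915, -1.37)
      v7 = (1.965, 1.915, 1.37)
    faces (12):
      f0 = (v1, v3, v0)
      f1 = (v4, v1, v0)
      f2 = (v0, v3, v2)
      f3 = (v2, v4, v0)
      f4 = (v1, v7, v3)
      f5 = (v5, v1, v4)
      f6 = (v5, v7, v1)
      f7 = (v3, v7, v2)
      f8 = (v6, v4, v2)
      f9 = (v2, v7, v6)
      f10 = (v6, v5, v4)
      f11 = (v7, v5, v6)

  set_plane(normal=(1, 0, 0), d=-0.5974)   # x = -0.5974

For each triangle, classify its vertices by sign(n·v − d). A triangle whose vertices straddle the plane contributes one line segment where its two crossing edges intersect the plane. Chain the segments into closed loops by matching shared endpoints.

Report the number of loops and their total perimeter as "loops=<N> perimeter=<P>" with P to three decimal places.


Straddling triangles (8 of 12):
  (v4,v1,v0) [+--] → (-0.5974, -1.915, 0.416508)–(-0.5974, -1.915, -1.37)  len=1.7865
  (v2,v4,v0) [-+-] → (-0.5974, 0.582199, -1.37)–(-0.5974, -1.915, -1.37)  len=2.4972
  (v1,v7,v3) [-+-] → (-0.5974, -0.582199, 1.37)–(-0.5974, 1.915, 1.37)  len=2.4972
  (v5,v1,v4) [+-+] → (-0.5974, -1.915, 1.37)–(-0.5974, -1.915, 0.416508)  len=0.9535
  (v5,v7,v1) [++-] → (-0.5974, -0.582199, 1.37)–(-0.5974, -1.915, 1.37)  len=1.3328
  (v3,v7,v2) [-+-] → (-0.5974, 1.915, 1.37)–(-0.5974, 1.915, -0.416508)  len=1.7865
  (v6,v4,v2) [++-] → (-0.5974, 0.582199, -1.37)–(-0.5974, 1.915, -1.37)  len=1.3328
  (v2,v7,v6) [-++] → (-0.5974, 1.915, -0.416508)–(-0.5974, 1.915, -1.37)  len=0.9535

Chained into 1 loop(s):
  loop 1: 8 segments, perimeter = 13.1400
Total perimeter = 13.140

loops=1 perimeter=13.140


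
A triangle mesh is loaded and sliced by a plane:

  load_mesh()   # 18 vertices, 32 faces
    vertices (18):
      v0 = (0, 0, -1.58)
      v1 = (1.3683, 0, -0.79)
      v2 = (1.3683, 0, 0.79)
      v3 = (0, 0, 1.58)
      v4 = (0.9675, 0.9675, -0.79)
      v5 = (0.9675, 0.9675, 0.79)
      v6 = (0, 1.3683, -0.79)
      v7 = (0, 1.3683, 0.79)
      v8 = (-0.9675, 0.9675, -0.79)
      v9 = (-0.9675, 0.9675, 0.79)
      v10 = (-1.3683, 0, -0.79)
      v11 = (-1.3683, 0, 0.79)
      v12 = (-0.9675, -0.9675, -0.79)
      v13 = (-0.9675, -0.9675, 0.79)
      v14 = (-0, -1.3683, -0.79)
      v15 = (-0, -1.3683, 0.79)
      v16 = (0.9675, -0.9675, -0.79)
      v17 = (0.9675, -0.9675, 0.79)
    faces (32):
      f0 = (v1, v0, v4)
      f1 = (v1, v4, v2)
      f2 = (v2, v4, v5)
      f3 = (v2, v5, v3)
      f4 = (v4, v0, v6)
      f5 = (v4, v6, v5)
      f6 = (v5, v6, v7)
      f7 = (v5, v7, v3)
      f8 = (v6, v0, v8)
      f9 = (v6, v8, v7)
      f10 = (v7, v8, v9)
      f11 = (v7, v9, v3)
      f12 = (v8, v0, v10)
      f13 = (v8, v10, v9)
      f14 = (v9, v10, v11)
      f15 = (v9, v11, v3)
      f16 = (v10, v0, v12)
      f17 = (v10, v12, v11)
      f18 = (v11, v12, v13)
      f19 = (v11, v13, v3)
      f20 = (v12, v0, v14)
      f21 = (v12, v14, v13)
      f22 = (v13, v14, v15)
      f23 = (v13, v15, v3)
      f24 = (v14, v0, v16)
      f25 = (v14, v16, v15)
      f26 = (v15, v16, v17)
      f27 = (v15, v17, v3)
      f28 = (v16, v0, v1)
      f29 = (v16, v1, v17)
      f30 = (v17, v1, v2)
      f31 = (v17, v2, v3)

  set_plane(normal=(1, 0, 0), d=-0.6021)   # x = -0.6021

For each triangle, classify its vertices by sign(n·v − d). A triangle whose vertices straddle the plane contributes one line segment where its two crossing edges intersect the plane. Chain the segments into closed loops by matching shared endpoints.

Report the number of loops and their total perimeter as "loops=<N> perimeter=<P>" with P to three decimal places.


loops=1 perimeter=8.023

Straddling triangles (12 of 32):
  (v6,v0,v8) [++-] → (-0.6021, 0.6021, -1.08836)–(-0.6021, 1.11887, -0.79)  len=0.5967
  (v6,v8,v7) [+-+] → (-0.6021, 1.11887, -0.79)–(-0.6021, 1.11887, -0.193274)  len=0.5967
  (v7,v8,v9) [+--] → (-0.6021, 1.11887, -0.193274)–(-0.6021, 1.11887, 0.79)  len=0.9833
  (v7,v9,v3) [+-+] → (-0.6021, 1.11887, 0.79)–(-0.6021, 0.6021, 1.08836)  len=0.5967
  (v8,v0,v10) [-+-] → (-0.6021, 0.6021, -1.08836)–(-0.6021, 0, -1.23237)  len=0.6191
  (v9,v11,v3) [--+] → (-0.6021, 0, 1.23237)–(-0.6021, 0.6021, 1.08836)  len=0.6191
  (v10,v0,v12) [-+-] → (-0.6021, 0, -1.23237)–(-0.6021, -0.6021, -1.08836)  len=0.6191
  (v11,v13,v3) [--+] → (-0.6021, -0.6021, 1.08836)–(-0.6021, 0, 1.23237)  len=0.6191
  (v12,v0,v14) [-++] → (-0.6021, -0.6021, -1.08836)–(-0.6021, -1.11887, -0.79)  len=0.5967
  (v12,v14,v13) [-+-] → (-0.6021, -1.11887, -0.79)–(-0.6021, -1.11887, 0.193274)  len=0.9833
  (v13,v14,v15) [-++] → (-0.6021, -1.11887, 0.193274)–(-0.6021, -1.11887, 0.79)  len=0.5967
  (v13,v15,v3) [-++] → (-0.6021, -1.11887, 0.79)–(-0.6021, -0.6021, 1.08836)  len=0.5967

Chained into 1 loop(s):
  loop 1: 12 segments, perimeter = 8.0232
Total perimeter = 8.023


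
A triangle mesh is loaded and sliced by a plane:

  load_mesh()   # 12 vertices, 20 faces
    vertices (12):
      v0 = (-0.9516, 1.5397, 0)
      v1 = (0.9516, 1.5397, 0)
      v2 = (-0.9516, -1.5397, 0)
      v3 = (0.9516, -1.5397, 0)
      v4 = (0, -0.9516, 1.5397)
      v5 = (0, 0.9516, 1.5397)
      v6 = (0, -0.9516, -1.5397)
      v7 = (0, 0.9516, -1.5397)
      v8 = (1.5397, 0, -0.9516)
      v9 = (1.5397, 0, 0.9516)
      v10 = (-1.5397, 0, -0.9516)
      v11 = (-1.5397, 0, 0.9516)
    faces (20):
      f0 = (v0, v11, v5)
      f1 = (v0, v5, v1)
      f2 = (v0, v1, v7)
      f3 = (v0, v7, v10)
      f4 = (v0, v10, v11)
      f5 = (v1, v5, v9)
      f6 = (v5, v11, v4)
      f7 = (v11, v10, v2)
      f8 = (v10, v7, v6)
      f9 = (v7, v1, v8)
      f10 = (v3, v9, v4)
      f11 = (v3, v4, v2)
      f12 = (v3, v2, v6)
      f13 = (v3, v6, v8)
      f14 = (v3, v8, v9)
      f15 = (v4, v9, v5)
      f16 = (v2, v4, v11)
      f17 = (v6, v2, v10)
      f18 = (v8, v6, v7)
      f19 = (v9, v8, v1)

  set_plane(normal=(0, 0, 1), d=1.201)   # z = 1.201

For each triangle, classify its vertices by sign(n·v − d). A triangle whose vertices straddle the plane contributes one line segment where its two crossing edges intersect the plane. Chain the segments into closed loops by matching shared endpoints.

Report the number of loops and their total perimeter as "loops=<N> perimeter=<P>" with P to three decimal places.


loops=1 perimeter=6.284

Straddling triangles (8 of 20):
  (v0,v11,v5) [--+] → (-0.886748, 0.403552, 1.201)–(-0.209331, 1.08097, 1.201)  len=0.9580
  (v0,v5,v1) [-+-] → (-0.209331, 1.08097, 1.201)–(0.209331, 1.08097, 1.201)  len=0.4187
  (v1,v5,v9) [-+-] → (0.209331, 1.08097, 1.201)–(0.886748, 0.403552, 1.201)  len=0.9580
  (v5,v11,v4) [+-+] → (-0.886748, 0.403552, 1.201)–(-0.886748, -0.403552, 1.201)  len=0.8071
  (v3,v9,v4) [--+] → (0.886748, -0.403552, 1.201)–(0.209331, -1.08097, 1.201)  len=0.9580
  (v3,v4,v2) [-+-] → (0.209331, -1.08097, 1.201)–(-0.209331, -1.08097, 1.201)  len=0.4187
  (v4,v9,v5) [+-+] → (0.886748, -0.403552, 1.201)–(0.886748, 0.403552, 1.201)  len=0.8071
  (v2,v4,v11) [-+-] → (-0.209331, -1.08097, 1.201)–(-0.886748, -0.403552, 1.201)  len=0.9580

Chained into 1 loop(s):
  loop 1: 8 segments, perimeter = 6.2836
Total perimeter = 6.284


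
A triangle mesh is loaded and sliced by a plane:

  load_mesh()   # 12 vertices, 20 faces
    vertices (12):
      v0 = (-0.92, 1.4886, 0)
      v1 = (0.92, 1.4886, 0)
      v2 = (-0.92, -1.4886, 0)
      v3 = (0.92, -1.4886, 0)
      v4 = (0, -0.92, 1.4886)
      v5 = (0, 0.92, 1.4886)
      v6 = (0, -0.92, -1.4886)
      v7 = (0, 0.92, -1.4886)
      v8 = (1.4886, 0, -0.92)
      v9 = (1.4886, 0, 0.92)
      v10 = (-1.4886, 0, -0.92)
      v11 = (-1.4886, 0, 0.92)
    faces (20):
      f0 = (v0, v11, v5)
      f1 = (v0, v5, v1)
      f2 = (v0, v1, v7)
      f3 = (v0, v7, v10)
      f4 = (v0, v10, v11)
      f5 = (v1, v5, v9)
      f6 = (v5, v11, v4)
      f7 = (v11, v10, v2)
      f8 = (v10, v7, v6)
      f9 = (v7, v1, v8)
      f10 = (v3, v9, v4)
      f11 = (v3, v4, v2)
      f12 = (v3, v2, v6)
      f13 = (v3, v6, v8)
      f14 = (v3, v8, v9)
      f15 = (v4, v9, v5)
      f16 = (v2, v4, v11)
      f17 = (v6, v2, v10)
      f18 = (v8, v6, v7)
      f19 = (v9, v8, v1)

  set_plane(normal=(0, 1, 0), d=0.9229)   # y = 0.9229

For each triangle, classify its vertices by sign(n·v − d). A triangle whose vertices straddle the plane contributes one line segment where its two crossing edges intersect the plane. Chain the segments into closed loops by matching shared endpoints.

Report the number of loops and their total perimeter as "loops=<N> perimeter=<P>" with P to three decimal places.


Straddling triangles (8 of 20):
  (v0,v11,v5) [+--] → (-1.13608, 0.9229, 0.34962)–(-0.00469223, 0.9229, 1.48101)  len=1.6000
  (v0,v5,v1) [+-+] → (-0.00469223, 0.9229, 1.48101)–(0.00469223, 0.9229, 1.48101)  len=0.0094
  (v0,v1,v7) [++-] → (0.00469223, 0.9229, -1.48101)–(-0.00469223, 0.9229, -1.48101)  len=0.0094
  (v0,v7,v10) [+--] → (-0.00469223, 0.9229, -1.48101)–(-1.13608, 0.9229, -0.34962)  len=1.6000
  (v0,v10,v11) [+--] → (-1.13608, 0.9229, -0.34962)–(-1.13608, 0.9229, 0.34962)  len=0.6992
  (v1,v5,v9) [+--] → (0.00469223, 0.9229, 1.48101)–(1.13608, 0.9229, 0.34962)  len=1.6000
  (v7,v1,v8) [-+-] → (0.00469223, 0.9229, -1.48101)–(1.13608, 0.9229, -0.34962)  len=1.6000
  (v9,v8,v1) [--+] → (1.13608, 0.9229, -0.34962)–(1.13608, 0.9229, 0.34962)  len=0.6992

Chained into 1 loop(s):
  loop 1: 8 segments, perimeter = 7.8173
Total perimeter = 7.817

loops=1 perimeter=7.817


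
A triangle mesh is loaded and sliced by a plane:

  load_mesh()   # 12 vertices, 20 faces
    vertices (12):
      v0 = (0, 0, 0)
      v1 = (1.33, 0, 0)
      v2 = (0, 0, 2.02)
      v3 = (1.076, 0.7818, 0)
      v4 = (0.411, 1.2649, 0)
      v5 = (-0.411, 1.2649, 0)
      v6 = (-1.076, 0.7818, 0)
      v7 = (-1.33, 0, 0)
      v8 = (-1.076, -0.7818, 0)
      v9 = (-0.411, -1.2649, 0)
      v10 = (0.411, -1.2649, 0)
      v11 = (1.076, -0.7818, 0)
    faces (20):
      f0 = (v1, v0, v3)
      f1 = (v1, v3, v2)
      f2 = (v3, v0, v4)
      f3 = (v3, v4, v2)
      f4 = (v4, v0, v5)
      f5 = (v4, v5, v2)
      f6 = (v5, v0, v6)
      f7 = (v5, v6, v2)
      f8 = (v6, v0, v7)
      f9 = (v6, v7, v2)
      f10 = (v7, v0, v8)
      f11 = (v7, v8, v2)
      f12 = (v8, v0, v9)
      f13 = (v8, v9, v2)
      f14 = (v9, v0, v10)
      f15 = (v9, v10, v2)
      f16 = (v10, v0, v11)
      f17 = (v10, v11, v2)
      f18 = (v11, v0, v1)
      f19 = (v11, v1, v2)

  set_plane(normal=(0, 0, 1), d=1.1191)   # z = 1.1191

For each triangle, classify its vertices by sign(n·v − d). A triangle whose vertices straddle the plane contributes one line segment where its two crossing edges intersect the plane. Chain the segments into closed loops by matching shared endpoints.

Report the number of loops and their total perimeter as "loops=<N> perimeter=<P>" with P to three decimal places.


loops=1 perimeter=3.666

Straddling triangles (10 of 20):
  (v1,v3,v2) [--+] → (0.479885, 0.348675, 1.1191)–(0.593167, 0, 1.1191)  len=0.3666
  (v3,v4,v2) [--+] → (0.183302, 0.564133, 1.1191)–(0.479885, 0.348675, 1.1191)  len=0.3666
  (v4,v5,v2) [--+] → (-0.183302, 0.564133, 1.1191)–(0.183302, 0.564133, 1.1191)  len=0.3666
  (v5,v6,v2) [--+] → (-0.479885, 0.348675, 1.1191)–(-0.183302, 0.564133, 1.1191)  len=0.3666
  (v6,v7,v2) [--+] → (-0.593167, 0, 1.1191)–(-0.479885, 0.348675, 1.1191)  len=0.3666
  (v7,v8,v2) [--+] → (-0.479885, -0.348675, 1.1191)–(-0.593167, 0, 1.1191)  len=0.3666
  (v8,v9,v2) [--+] → (-0.183302, -0.564133, 1.1191)–(-0.479885, -0.348675, 1.1191)  len=0.3666
  (v9,v10,v2) [--+] → (0.183302, -0.564133, 1.1191)–(-0.183302, -0.564133, 1.1191)  len=0.3666
  (v10,v11,v2) [--+] → (0.479885, -0.348675, 1.1191)–(0.183302, -0.564133, 1.1191)  len=0.3666
  (v11,v1,v2) [--+] → (0.593167, 0, 1.1191)–(0.479885, -0.348675, 1.1191)  len=0.3666

Chained into 1 loop(s):
  loop 1: 10 segments, perimeter = 3.6660
Total perimeter = 3.666


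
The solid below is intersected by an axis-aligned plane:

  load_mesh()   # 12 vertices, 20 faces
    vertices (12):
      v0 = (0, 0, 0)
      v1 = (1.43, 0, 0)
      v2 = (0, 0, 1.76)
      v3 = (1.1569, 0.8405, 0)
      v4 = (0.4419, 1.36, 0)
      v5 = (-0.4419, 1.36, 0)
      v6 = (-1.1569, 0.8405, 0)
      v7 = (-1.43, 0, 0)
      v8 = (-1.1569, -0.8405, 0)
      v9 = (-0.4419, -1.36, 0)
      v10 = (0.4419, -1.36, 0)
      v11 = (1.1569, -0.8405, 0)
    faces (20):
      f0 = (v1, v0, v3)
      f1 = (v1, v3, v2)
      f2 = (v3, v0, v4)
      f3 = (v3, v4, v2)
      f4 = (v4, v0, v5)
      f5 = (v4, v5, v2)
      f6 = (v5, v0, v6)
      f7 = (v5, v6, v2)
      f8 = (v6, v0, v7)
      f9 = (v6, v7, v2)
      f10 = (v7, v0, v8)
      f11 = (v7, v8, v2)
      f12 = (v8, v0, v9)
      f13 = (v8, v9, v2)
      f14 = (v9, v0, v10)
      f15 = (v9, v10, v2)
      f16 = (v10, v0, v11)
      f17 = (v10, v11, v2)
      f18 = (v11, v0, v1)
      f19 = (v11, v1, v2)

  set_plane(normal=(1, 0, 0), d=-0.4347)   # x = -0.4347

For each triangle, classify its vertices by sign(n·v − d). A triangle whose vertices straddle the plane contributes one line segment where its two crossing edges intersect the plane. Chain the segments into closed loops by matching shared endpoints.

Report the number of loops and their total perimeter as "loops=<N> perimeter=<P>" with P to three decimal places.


Straddling triangles (12 of 20):
  (v4,v0,v5) [++-] → (-0.4347, 1.33784, 0)–(-0.4347, 1.36, 0)  len=0.0222
  (v4,v5,v2) [+-+] → (-0.4347, 1.36, 0)–(-0.4347, 1.33784, 0.0286762)  len=0.0362
  (v5,v0,v6) [-+-] → (-0.4347, 1.33784, 0)–(-0.4347, 0.315814, 0)  len=1.0220
  (v5,v6,v2) [--+] → (-0.4347, 0.315814, 1.09869)–(-0.4347, 1.33784, 0.0286762)  len=1.4797
  (v6,v0,v7) [-+-] → (-0.4347, 0.315814, 0)–(-0.4347, 0, 0)  len=0.3158
  (v6,v7,v2) [--+] → (-0.4347, 0, 1.22498)–(-0.4347, 0.315814, 1.09869)  len=0.3401
  (v7,v0,v8) [-+-] → (-0.4347, 0, 0)–(-0.4347, -0.315814, 0)  len=0.3158
  (v7,v8,v2) [--+] → (-0.4347, -0.315814, 1.09869)–(-0.4347, 0, 1.22498)  len=0.3401
  (v8,v0,v9) [-+-] → (-0.4347, -0.315814, 0)–(-0.4347, -1.33784, 0)  len=1.0220
  (v8,v9,v2) [--+] → (-0.4347, -1.33784, 0.0286762)–(-0.4347, -0.315814, 1.09869)  len=1.4797
  (v9,v0,v10) [-++] → (-0.4347, -1.33784, 0)–(-0.4347, -1.36, 0)  len=0.0222
  (v9,v10,v2) [-++] → (-0.4347, -1.36, 0)–(-0.4347, -1.33784, 0.0286762)  len=0.0362

Chained into 1 loop(s):
  loop 1: 12 segments, perimeter = 6.4321
Total perimeter = 6.432

loops=1 perimeter=6.432


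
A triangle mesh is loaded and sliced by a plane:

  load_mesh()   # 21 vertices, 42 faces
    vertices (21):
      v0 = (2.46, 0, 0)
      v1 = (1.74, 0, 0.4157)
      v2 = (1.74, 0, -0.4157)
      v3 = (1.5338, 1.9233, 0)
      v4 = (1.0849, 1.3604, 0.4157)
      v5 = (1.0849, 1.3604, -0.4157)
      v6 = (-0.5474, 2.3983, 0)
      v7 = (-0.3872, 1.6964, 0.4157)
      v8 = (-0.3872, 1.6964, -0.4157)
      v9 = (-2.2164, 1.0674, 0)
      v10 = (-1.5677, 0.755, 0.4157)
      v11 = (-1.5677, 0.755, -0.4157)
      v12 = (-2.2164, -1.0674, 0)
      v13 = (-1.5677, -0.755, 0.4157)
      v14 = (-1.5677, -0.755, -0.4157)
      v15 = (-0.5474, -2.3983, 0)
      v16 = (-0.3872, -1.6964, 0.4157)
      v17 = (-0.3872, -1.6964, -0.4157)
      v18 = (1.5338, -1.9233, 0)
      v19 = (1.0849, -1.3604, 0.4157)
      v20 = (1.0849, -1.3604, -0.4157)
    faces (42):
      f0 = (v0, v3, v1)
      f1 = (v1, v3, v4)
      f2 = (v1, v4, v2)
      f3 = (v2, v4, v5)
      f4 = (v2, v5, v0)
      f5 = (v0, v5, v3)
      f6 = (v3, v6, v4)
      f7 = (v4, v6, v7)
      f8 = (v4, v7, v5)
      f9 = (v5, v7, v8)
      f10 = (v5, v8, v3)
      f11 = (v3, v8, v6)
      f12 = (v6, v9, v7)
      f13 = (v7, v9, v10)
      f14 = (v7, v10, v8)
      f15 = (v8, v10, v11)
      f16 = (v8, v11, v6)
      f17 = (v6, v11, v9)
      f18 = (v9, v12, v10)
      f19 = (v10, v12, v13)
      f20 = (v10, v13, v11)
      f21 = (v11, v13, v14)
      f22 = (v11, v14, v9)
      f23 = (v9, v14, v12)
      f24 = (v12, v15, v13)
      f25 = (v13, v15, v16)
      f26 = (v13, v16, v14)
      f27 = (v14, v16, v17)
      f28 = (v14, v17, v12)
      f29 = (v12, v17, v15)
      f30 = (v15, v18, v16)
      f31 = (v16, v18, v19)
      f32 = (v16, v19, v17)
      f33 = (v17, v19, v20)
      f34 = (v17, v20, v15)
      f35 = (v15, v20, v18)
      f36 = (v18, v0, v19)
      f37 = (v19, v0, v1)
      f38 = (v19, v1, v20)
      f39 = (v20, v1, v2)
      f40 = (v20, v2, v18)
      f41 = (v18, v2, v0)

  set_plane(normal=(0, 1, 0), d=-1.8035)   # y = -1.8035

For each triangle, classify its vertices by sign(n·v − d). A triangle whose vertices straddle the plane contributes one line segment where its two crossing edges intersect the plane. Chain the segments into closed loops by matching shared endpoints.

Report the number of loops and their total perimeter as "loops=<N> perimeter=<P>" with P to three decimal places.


Straddling triangles (10 of 42):
  (v12,v15,v13) [+-+] → (-1.2933, -1.8035, 0)–(-0.916702, -1.8035, 0.150465)  len=0.4055
  (v13,v15,v16) [+-+] → (-0.916702, -1.8035, 0.150465)–(-0.411644, -1.8035, 0.35227)  len=0.5439
  (v12,v17,v15) [++-] → (-0.411644, -1.8035, -0.35227)–(-1.2933, -1.8035, 0)  len=0.9494
  (v15,v18,v16) [--+] → (0.519539, -1.8035, 0.219484)–(-0.411644, -1.8035, 0.35227)  len=0.9406
  (v16,v18,v19) [+-+] → (0.519539, -1.8035, 0.219484)–(1.43826, -1.8035, 0.0884719)  len=0.9280
  (v17,v20,v15) [++-] → (0.388039, -1.8035, -0.238229)–(-0.411644, -1.8035, -0.35227)  len=0.8078
  (v15,v20,v18) [-+-] → (0.388039, -1.8035, -0.238229)–(1.43826, -1.8035, -0.0884719)  len=1.0608
  (v18,v0,v19) [-++] → (1.59149, -1.8035, 0)–(1.43826, -1.8035, 0.0884719)  len=0.1769
  (v20,v2,v18) [++-] → (1.54664, -1.8035, -0.0258934)–(1.43826, -1.8035, -0.0884719)  len=0.1252
  (v18,v2,v0) [-++] → (1.54664, -1.8035, -0.0258934)–(1.59149, -1.8035, 0)  len=0.0518

Chained into 1 loop(s):
  loop 1: 10 segments, perimeter = 5.9900
Total perimeter = 5.990

loops=1 perimeter=5.990


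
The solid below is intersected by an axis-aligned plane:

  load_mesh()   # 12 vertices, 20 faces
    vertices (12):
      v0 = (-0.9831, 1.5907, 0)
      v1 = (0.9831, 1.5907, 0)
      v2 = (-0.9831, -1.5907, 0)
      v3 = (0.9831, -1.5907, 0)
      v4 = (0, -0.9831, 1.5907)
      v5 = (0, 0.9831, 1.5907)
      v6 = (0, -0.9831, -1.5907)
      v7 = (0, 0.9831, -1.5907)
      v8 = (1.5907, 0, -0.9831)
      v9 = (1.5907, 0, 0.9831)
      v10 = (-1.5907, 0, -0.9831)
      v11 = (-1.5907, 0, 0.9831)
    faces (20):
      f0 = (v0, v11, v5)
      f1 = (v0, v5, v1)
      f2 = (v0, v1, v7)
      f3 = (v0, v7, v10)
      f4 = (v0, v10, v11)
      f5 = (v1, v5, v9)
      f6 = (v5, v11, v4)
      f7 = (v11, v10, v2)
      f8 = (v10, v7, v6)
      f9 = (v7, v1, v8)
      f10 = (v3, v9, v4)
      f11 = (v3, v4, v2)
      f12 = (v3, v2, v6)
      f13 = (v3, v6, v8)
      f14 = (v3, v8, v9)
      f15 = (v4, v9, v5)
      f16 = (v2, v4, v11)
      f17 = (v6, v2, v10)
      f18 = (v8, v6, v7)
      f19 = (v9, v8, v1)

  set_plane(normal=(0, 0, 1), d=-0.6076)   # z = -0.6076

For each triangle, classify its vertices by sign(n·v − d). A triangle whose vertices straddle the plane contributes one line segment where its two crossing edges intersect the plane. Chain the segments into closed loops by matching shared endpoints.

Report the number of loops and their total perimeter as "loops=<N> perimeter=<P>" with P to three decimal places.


loops=1 perimeter=9.280

Straddling triangles (10 of 20):
  (v0,v1,v7) [++-] → (0.607585, 1.35861, -0.6076)–(-0.607585, 1.35861, -0.6076)  len=1.2152
  (v0,v7,v10) [+--] → (-0.607585, 1.35861, -0.6076)–(-1.35862, 0.607576, -0.6076)  len=1.0621
  (v0,v10,v11) [+-+] → (-1.35862, 0.607576, -0.6076)–(-1.5907, 0, -0.6076)  len=0.6504
  (v11,v10,v2) [+-+] → (-1.5907, 0, -0.6076)–(-1.35862, -0.607576, -0.6076)  len=0.6504
  (v7,v1,v8) [-+-] → (0.607585, 1.35861, -0.6076)–(1.35862, 0.607576, -0.6076)  len=1.0621
  (v3,v2,v6) [++-] → (-0.607585, -1.35861, -0.6076)–(0.607585, -1.35861, -0.6076)  len=1.2152
  (v3,v6,v8) [+--] → (0.607585, -1.35861, -0.6076)–(1.35862, -0.607576, -0.6076)  len=1.0621
  (v3,v8,v9) [+-+] → (1.35862, -0.607576, -0.6076)–(1.5907, 0, -0.6076)  len=0.6504
  (v6,v2,v10) [-+-] → (-0.607585, -1.35861, -0.6076)–(-1.35862, -0.607576, -0.6076)  len=1.0621
  (v9,v8,v1) [+-+] → (1.5907, 0, -0.6076)–(1.35862, 0.607576, -0.6076)  len=0.6504

Chained into 1 loop(s):
  loop 1: 10 segments, perimeter = 9.2804
Total perimeter = 9.280


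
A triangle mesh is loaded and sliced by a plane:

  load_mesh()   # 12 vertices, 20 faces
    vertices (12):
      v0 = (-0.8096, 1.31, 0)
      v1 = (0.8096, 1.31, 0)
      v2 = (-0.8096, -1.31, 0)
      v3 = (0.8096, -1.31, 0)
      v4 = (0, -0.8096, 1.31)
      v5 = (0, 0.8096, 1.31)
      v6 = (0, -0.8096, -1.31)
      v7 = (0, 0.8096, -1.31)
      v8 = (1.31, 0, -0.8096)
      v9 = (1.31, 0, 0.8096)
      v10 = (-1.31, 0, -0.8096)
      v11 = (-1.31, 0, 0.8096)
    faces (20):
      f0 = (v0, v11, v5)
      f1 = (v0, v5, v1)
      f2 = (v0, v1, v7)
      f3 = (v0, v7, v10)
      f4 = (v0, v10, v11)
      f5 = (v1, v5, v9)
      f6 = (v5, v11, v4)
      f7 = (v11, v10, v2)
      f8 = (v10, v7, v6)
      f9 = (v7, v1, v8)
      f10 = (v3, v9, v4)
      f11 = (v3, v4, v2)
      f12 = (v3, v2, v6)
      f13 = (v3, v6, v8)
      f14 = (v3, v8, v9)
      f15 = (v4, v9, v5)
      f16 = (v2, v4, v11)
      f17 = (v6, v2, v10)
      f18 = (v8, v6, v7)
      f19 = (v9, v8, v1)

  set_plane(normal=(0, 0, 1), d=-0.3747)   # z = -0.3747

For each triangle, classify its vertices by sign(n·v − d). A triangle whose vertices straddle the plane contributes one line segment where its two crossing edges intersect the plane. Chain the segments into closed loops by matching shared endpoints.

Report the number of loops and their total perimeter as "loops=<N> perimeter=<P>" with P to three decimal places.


Straddling triangles (10 of 20):
  (v0,v1,v7) [++-] → (0.57803, 1.16687, -0.3747)–(-0.57803, 1.16687, -0.3747)  len=1.1561
  (v0,v7,v10) [+--] → (-0.57803, 1.16687, -0.3747)–(-1.0412, 0.703704, -0.3747)  len=0.6550
  (v0,v10,v11) [+-+] → (-1.0412, 0.703704, -0.3747)–(-1.31, 0, -0.3747)  len=0.7533
  (v11,v10,v2) [+-+] → (-1.31, 0, -0.3747)–(-1.0412, -0.703704, -0.3747)  len=0.7533
  (v7,v1,v8) [-+-] → (0.57803, 1.16687, -0.3747)–(1.0412, 0.703704, -0.3747)  len=0.6550
  (v3,v2,v6) [++-] → (-0.57803, -1.16687, -0.3747)–(0.57803, -1.16687, -0.3747)  len=1.1561
  (v3,v6,v8) [+--] → (0.57803, -1.16687, -0.3747)–(1.0412, -0.703704, -0.3747)  len=0.6550
  (v3,v8,v9) [+-+] → (1.0412, -0.703704, -0.3747)–(1.31, 0, -0.3747)  len=0.7533
  (v6,v2,v10) [-+-] → (-0.57803, -1.16687, -0.3747)–(-1.0412, -0.703704, -0.3747)  len=0.6550
  (v9,v8,v1) [+-+] → (1.31, 0, -0.3747)–(1.0412, 0.703704, -0.3747)  len=0.7533

Chained into 1 loop(s):
  loop 1: 10 segments, perimeter = 7.9454
Total perimeter = 7.945

loops=1 perimeter=7.945


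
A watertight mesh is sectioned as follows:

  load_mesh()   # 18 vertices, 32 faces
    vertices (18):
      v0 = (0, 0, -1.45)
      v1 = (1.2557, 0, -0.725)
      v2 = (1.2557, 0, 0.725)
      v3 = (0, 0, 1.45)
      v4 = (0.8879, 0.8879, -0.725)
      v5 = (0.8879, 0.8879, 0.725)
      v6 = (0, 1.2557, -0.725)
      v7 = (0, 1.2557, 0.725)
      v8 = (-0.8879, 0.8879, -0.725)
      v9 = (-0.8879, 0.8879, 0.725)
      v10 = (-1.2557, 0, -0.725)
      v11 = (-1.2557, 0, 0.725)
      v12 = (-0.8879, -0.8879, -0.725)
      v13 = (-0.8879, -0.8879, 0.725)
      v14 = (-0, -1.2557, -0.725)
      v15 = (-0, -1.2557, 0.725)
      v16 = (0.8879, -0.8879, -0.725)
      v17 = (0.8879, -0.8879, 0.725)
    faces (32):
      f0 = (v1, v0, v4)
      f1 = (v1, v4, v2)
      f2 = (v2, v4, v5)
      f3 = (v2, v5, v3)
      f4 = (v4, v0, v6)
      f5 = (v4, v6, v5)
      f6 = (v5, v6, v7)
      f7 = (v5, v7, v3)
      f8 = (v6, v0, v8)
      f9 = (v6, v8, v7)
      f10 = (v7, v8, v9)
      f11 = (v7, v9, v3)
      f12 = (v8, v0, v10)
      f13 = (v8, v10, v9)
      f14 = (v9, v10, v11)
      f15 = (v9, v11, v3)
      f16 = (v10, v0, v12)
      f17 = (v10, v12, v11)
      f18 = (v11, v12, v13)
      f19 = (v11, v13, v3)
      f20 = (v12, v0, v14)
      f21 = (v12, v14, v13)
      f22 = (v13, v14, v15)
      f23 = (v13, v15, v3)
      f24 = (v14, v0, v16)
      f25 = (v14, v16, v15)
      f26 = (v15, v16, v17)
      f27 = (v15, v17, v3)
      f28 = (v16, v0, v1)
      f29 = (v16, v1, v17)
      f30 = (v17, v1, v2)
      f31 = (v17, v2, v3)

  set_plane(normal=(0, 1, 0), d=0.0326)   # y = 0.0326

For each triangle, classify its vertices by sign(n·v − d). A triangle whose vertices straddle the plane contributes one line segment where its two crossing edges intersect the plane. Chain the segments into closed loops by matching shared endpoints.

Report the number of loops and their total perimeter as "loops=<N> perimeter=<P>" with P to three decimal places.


Straddling triangles (12 of 32):
  (v1,v0,v4) [--+] → (0.0326, 0.0326, -1.42338)–(1.2422, 0.0326, -0.725)  len=1.3967
  (v1,v4,v2) [-+-] → (1.2422, 0.0326, -0.725)–(1.2422, 0.0326, 0.671762)  len=1.3968
  (v2,v4,v5) [-++] → (1.2422, 0.0326, 0.671762)–(1.2422, 0.0326, 0.725)  len=0.0532
  (v2,v5,v3) [-+-] → (1.2422, 0.0326, 0.725)–(0.0326, 0.0326, 1.42338)  len=1.3967
  (v4,v0,v6) [+-+] → (0.0326, 0.0326, -1.42338)–(0, 0.0326, -1.43118)  len=0.0335
  (v5,v7,v3) [++-] → (0, 0.0326, 1.43118)–(0.0326, 0.0326, 1.42338)  len=0.0335
  (v6,v0,v8) [+-+] → (0, 0.0326, -1.43118)–(-0.0326, 0.0326, -1.42338)  len=0.0335
  (v7,v9,v3) [++-] → (-0.0326, 0.0326, 1.42338)–(0, 0.0326, 1.43118)  len=0.0335
  (v8,v0,v10) [+--] → (-0.0326, 0.0326, -1.42338)–(-1.2422, 0.0326, -0.725)  len=1.3967
  (v8,v10,v9) [+-+] → (-1.2422, 0.0326, -0.725)–(-1.2422, 0.0326, -0.671762)  len=0.0532
  (v9,v10,v11) [+--] → (-1.2422, 0.0326, -0.671762)–(-1.2422, 0.0326, 0.725)  len=1.3968
  (v9,v11,v3) [+--] → (-1.2422, 0.0326, 0.725)–(-0.0326, 0.0326, 1.42338)  len=1.3967

Chained into 1 loop(s):
  loop 1: 12 segments, perimeter = 8.6210
Total perimeter = 8.621

loops=1 perimeter=8.621


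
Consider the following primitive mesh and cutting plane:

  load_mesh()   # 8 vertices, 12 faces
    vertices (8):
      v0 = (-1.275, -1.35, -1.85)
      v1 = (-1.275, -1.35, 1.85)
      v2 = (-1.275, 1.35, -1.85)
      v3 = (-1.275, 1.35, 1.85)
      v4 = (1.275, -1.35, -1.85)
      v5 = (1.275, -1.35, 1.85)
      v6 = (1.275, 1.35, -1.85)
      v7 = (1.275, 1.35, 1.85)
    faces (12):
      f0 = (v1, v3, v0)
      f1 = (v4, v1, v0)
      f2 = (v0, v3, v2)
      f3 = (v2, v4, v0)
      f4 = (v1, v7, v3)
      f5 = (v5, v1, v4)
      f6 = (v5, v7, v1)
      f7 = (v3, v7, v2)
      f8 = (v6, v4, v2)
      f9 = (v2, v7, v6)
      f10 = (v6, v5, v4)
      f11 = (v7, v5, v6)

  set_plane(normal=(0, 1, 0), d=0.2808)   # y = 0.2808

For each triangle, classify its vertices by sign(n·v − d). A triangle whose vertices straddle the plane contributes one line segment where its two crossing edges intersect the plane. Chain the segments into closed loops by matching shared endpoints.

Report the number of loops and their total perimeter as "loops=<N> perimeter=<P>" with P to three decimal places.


Straddling triangles (8 of 12):
  (v1,v3,v0) [-+-] → (-1.275, 0.2808, 1.85)–(-1.275, 0.2808, 0.3848)  len=1.4652
  (v0,v3,v2) [-++] → (-1.275, 0.2808, 0.3848)–(-1.275, 0.2808, -1.85)  len=2.2348
  (v2,v4,v0) [+--] → (-0.2652, 0.2808, -1.85)–(-1.275, 0.2808, -1.85)  len=1.0098
  (v1,v7,v3) [-++] → (0.2652, 0.2808, 1.85)–(-1.275, 0.2808, 1.85)  len=1.5402
  (v5,v7,v1) [-+-] → (1.275, 0.2808, 1.85)–(0.2652, 0.2808, 1.85)  len=1.0098
  (v6,v4,v2) [+-+] → (1.275, 0.2808, -1.85)–(-0.2652, 0.2808, -1.85)  len=1.5402
  (v6,v5,v4) [+--] → (1.275, 0.2808, -0.3848)–(1.275, 0.2808, -1.85)  len=1.4652
  (v7,v5,v6) [+-+] → (1.275, 0.2808, 1.85)–(1.275, 0.2808, -0.3848)  len=2.2348

Chained into 1 loop(s):
  loop 1: 8 segments, perimeter = 12.5000
Total perimeter = 12.500

loops=1 perimeter=12.500


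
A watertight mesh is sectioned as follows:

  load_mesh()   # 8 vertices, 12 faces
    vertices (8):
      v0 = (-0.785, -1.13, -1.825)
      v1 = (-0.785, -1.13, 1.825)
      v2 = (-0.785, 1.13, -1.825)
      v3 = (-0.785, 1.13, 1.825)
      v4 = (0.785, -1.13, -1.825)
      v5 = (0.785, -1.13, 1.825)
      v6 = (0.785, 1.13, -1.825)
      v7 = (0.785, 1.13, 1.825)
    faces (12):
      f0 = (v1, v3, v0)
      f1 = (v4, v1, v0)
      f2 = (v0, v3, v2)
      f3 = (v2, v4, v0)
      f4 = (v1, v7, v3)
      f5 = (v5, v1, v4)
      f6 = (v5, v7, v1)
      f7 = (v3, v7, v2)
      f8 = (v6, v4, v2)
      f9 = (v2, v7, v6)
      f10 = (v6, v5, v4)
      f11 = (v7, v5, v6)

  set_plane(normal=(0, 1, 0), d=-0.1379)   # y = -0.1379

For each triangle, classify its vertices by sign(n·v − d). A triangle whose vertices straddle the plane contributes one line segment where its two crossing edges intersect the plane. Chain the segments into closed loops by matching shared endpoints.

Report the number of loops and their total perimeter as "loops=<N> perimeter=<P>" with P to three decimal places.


Straddling triangles (8 of 12):
  (v1,v3,v0) [-+-] → (-0.785, -0.1379, 1.825)–(-0.785, -0.1379, -0.222715)  len=2.0477
  (v0,v3,v2) [-++] → (-0.785, -0.1379, -0.222715)–(-0.785, -0.1379, -1.825)  len=1.6023
  (v2,v4,v0) [+--] → (0.0957978, -0.1379, -1.825)–(-0.785, -0.1379, -1.825)  len=0.8808
  (v1,v7,v3) [-++] → (-0.0957978, -0.1379, 1.825)–(-0.785, -0.1379, 1.825)  len=0.6892
  (v5,v7,v1) [-+-] → (0.785, -0.1379, 1.825)–(-0.0957978, -0.1379, 1.825)  len=0.8808
  (v6,v4,v2) [+-+] → (0.785, -0.1379, -1.825)–(0.0957978, -0.1379, -1.825)  len=0.6892
  (v6,v5,v4) [+--] → (0.785, -0.1379, 0.222715)–(0.785, -0.1379, -1.825)  len=2.0477
  (v7,v5,v6) [+-+] → (0.785, -0.1379, 1.825)–(0.785, -0.1379, 0.222715)  len=1.6023

Chained into 1 loop(s):
  loop 1: 8 segments, perimeter = 10.4400
Total perimeter = 10.440

loops=1 perimeter=10.440


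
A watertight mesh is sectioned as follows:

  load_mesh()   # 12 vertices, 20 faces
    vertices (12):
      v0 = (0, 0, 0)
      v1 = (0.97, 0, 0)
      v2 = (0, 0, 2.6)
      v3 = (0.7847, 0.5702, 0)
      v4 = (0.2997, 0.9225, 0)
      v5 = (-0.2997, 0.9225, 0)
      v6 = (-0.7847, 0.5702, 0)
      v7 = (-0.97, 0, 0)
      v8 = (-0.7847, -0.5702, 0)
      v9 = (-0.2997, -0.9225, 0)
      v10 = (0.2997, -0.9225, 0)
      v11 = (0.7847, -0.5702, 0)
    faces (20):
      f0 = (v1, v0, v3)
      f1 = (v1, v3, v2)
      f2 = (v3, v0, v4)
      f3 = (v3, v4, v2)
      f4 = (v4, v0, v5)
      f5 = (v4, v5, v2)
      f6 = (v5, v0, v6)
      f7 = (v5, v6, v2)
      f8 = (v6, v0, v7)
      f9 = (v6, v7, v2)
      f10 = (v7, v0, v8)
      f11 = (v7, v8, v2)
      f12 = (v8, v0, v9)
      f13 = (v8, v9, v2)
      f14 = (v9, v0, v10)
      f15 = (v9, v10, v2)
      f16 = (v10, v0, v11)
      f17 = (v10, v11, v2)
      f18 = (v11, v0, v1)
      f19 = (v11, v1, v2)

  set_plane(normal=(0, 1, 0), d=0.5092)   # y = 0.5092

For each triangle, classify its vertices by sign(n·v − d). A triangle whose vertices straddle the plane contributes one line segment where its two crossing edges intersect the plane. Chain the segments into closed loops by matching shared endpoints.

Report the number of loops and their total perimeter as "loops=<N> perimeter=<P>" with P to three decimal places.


Straddling triangles (10 of 20):
  (v1,v0,v3) [--+] → (0.700753, 0.5092, 0)–(0.804523, 0.5092, 0)  len=0.1038
  (v1,v3,v2) [-+-] → (0.804523, 0.5092, 0)–(0.700753, 0.5092, 0.278148)  len=0.2969
  (v3,v0,v4) [+-+] → (0.700753, 0.5092, 0)–(0.165428, 0.5092, 0)  len=0.5353
  (v3,v4,v2) [++-] → (0.165428, 0.5092, 1.16486)–(0.700753, 0.5092, 0.278148)  len=1.0358
  (v4,v0,v5) [+-+] → (0.165428, 0.5092, 0)–(-0.165428, 0.5092, 0)  len=0.3309
  (v4,v5,v2) [++-] → (-0.165428, 0.5092, 1.16486)–(0.165428, 0.5092, 1.16486)  len=0.3309
  (v5,v0,v6) [+-+] → (-0.165428, 0.5092, 0)–(-0.700753, 0.5092, 0)  len=0.5353
  (v5,v6,v2) [++-] → (-0.700753, 0.5092, 0.278148)–(-0.165428, 0.5092, 1.16486)  len=1.0358
  (v6,v0,v7) [+--] → (-0.700753, 0.5092, 0)–(-0.804523, 0.5092, 0)  len=0.1038
  (v6,v7,v2) [+--] → (-0.804523, 0.5092, 0)–(-0.700753, 0.5092, 0.278148)  len=0.2969

Chained into 1 loop(s):
  loop 1: 10 segments, perimeter = 4.6052
Total perimeter = 4.605

loops=1 perimeter=4.605


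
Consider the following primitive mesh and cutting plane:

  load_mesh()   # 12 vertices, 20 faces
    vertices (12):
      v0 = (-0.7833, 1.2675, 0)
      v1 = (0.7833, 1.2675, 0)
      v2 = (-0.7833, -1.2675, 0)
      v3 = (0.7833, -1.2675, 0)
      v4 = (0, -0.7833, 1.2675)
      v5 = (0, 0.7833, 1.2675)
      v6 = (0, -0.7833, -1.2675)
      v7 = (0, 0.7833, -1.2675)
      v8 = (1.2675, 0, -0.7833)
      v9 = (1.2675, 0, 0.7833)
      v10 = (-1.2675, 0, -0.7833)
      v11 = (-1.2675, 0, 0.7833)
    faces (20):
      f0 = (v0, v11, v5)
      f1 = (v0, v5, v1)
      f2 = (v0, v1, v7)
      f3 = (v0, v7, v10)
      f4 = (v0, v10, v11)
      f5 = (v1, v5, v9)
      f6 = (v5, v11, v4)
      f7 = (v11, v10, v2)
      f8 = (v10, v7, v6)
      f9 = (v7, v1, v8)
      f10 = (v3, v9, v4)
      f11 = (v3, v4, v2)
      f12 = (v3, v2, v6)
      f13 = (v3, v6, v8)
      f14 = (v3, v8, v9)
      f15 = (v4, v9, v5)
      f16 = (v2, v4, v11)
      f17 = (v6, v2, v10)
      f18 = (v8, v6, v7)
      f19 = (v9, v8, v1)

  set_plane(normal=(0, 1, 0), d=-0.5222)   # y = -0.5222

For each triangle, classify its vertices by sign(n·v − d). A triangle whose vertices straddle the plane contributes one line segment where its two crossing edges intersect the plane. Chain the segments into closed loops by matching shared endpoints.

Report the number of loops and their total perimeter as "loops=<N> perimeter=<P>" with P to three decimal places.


Straddling triangles (10 of 20):
  (v5,v11,v4) [++-] → (-0.4225, -0.5222, 1.1061)–(0, -0.5222, 1.2675)  len=0.4523
  (v11,v10,v2) [++-] → (-1.06801, -0.5222, -0.460587)–(-1.06801, -0.5222, 0.460587)  len=0.9212
  (v10,v7,v6) [++-] → (0, -0.5222, -1.2675)–(-0.4225, -0.5222, -1.1061)  len=0.4523
  (v3,v9,v4) [-+-] → (1.06801, -0.5222, 0.460587)–(0.4225, -0.5222, 1.1061)  len=0.9129
  (v3,v6,v8) [--+] → (0.4225, -0.5222, -1.1061)–(1.06801, -0.5222, -0.460587)  len=0.9129
  (v3,v8,v9) [-++] → (1.06801, -0.5222, -0.460587)–(1.06801, -0.5222, 0.460587)  len=0.9212
  (v4,v9,v5) [-++] → (0.4225, -0.5222, 1.1061)–(0, -0.5222, 1.2675)  len=0.4523
  (v2,v4,v11) [--+] → (-0.4225, -0.5222, 1.1061)–(-1.06801, -0.5222, 0.460587)  len=0.9129
  (v6,v2,v10) [--+] → (-1.06801, -0.5222, -0.460587)–(-0.4225, -0.5222, -1.1061)  len=0.9129
  (v8,v6,v7) [+-+] → (0.4225, -0.5222, -1.1061)–(0, -0.5222, -1.2675)  len=0.4523

Chained into 1 loop(s):
  loop 1: 10 segments, perimeter = 7.3030
Total perimeter = 7.303

loops=1 perimeter=7.303


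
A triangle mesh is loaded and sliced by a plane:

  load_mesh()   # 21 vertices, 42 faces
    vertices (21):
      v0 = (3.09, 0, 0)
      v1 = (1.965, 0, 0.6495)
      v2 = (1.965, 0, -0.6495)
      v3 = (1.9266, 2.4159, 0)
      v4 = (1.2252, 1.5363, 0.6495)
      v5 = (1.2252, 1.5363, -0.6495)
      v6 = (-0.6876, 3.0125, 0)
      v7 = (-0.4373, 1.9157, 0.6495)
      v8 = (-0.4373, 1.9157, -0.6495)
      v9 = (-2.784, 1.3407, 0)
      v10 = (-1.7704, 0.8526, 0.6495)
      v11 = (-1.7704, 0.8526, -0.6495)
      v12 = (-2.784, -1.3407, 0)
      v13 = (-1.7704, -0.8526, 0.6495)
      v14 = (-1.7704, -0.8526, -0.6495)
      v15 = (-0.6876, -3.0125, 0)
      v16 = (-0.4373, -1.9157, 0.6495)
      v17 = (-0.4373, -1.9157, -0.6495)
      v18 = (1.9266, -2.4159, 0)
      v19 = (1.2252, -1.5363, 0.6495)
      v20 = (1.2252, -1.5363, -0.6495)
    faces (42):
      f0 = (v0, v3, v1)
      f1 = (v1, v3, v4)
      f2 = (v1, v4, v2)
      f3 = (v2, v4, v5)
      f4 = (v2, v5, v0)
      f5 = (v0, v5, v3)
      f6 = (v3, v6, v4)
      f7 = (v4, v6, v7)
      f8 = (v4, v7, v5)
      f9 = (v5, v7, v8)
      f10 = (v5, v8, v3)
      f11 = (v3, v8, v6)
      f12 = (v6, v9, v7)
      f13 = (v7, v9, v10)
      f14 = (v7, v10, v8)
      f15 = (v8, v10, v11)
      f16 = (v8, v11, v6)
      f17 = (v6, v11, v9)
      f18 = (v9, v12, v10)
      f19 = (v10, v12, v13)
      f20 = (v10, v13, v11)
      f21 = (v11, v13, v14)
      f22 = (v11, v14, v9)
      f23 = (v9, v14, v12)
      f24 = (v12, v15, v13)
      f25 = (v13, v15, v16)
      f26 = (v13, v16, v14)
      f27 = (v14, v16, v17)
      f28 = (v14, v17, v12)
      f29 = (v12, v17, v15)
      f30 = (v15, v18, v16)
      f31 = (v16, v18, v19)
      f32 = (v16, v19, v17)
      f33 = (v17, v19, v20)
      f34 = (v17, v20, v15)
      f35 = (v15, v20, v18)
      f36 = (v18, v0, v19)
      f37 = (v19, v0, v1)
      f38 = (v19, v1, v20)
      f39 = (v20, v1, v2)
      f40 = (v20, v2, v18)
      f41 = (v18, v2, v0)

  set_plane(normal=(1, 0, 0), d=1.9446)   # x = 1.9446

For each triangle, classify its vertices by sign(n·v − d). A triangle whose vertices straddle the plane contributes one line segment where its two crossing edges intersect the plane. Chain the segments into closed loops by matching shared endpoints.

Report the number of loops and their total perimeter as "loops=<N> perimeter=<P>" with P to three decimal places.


loops=2 perimeter=12.297

Straddling triangles (12 of 42):
  (v0,v3,v1) [+-+] → (1.9446, 2.37852, 0)–(1.9446, 1.28345, 0.304453)  len=1.1366
  (v1,v3,v4) [+--] → (1.9446, 1.28345, 0.304453)–(1.9446, 0.0423635, 0.6495)  len=1.2882
  (v1,v4,v2) [+-+] → (1.9446, 0.0423635, 0.6495)–(1.9446, 0.0423635, -0.61368)  len=1.2632
  (v2,v4,v5) [+--] → (1.9446, 0.0423635, -0.61368)–(1.9446, 0.0423635, -0.6495)  len=0.0358
  (v2,v5,v0) [+-+] → (1.9446, 0.0423635, -0.6495)–(1.9446, 0.943628, -0.398937)  len=0.9354
  (v0,v5,v3) [+--] → (1.9446, 0.943628, -0.398937)–(1.9446, 2.37852, 0)  len=1.4893
  (v18,v0,v19) [-+-] → (1.9446, -2.37852, 0)–(1.9446, -0.943628, 0.398937)  len=1.4893
  (v19,v0,v1) [-++] → (1.9446, -0.943628, 0.398937)–(1.9446, -0.0423635, 0.6495)  len=0.9354
  (v19,v1,v20) [-+-] → (1.9446, -0.0423635, 0.6495)–(1.9446, -0.0423635, 0.61368)  len=0.0358
  (v20,v1,v2) [-++] → (1.9446, -0.0423635, 0.61368)–(1.9446, -0.0423635, -0.6495)  len=1.2632
  (v20,v2,v18) [-+-] → (1.9446, -0.0423635, -0.6495)–(1.9446, -1.28345, -0.304453)  len=1.2882
  (v18,v2,v0) [-++] → (1.9446, -1.28345, -0.304453)–(1.9446, -2.37852, 0)  len=1.1366

Chained into 2 loop(s):
  loop 1: 6 segments, perimeter = 6.1485
  loop 2: 6 segments, perimeter = 6.1485
Total perimeter = 12.297


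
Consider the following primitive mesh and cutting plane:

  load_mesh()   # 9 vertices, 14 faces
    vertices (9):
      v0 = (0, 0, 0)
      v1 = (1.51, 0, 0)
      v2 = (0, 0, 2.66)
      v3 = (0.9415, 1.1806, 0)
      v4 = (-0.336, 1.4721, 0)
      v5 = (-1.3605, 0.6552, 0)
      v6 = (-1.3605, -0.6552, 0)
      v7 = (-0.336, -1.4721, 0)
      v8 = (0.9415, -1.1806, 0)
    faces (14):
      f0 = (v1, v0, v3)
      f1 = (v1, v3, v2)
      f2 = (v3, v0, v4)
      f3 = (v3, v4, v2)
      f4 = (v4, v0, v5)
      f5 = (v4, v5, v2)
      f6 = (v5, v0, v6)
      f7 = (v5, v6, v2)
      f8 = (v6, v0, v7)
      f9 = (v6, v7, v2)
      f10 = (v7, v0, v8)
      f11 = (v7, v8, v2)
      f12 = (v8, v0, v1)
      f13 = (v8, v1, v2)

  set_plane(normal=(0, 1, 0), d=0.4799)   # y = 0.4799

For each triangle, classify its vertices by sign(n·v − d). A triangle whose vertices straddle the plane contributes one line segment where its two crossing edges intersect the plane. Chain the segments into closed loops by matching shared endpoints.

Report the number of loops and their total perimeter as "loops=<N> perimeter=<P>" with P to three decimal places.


loops=1 perimeter=7.189

Straddling triangles (8 of 14):
  (v1,v0,v3) [--+] → (0.382709, 0.4799, 0)–(1.27891, 0.4799, 0)  len=0.8962
  (v1,v3,v2) [-+-] → (1.27891, 0.4799, 0)–(0.382709, 0.4799, 1.57874)  len=1.8154
  (v3,v0,v4) [+-+] → (0.382709, 0.4799, 0)–(-0.109535, 0.4799, 0)  len=0.4922
  (v3,v4,v2) [++-] → (-0.109535, 0.4799, 1.79285)–(0.382709, 0.4799, 1.57874)  len=0.5368
  (v4,v0,v5) [+-+] → (-0.109535, 0.4799, 0)–(-0.996496, 0.4799, 0)  len=0.8870
  (v4,v5,v2) [++-] → (-0.996496, 0.4799, 0.711688)–(-0.109535, 0.4799, 1.79285)  len=1.3984
  (v5,v0,v6) [+--] → (-0.996496, 0.4799, 0)–(-1.3605, 0.4799, 0)  len=0.3640
  (v5,v6,v2) [+--] → (-1.3605, 0.4799, 0)–(-0.996496, 0.4799, 0.711688)  len=0.7994

Chained into 1 loop(s):
  loop 1: 8 segments, perimeter = 7.1894
Total perimeter = 7.189
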